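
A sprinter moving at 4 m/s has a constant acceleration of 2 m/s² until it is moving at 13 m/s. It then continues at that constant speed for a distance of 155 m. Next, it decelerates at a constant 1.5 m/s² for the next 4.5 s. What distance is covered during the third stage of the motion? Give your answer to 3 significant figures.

43.3 m

Phase 1 (accelerating): v₀ = 4.00 m/s, a = 2 m/s².
v = v₀ + at → t = (13 − 4.00) / 2 = 4.50 s
v² = v₀² + 2aΔx → Δx = (13² − 4.00²)/(2·2) = 38.2 m

Phase 2 (constant speed): v₀ = 13.0 m/s, a = 0 m/s².
Constant speed: t = d/v = 155/13.0 = 11.9 s

Phase 3 (decelerating): v₀ = 13.0 m/s, a = -1.5 m/s².
v = v₀ + at = 13.0 + (-1.5)(4.5) = 6.25 m/s
Δx = v₀t + ½at² = 13.0·4.5 + 0.5·-1.5·4.5² = 43.3 m
Distance in phase 3 = 43.3 m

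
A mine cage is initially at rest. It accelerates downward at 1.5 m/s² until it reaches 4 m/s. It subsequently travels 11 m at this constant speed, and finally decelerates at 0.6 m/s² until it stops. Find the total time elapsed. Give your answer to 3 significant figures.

Phase 1 (accelerating): v₀ = 0 m/s, a = 1.5 m/s².
v = v₀ + at → t = (4 − 0) / 1.5 = 2.67 s
v² = v₀² + 2aΔx → Δx = (4² − 0²)/(2·1.5) = 5.33 m

Phase 2 (constant speed): v₀ = 4.00 m/s, a = 0 m/s².
Constant speed: t = d/v = 11/4.00 = 2.75 s

Phase 3 (decelerating): v₀ = 4.00 m/s, a = -0.6 m/s².
v = v₀ + at → t = (0 − 4.00) / -0.6 = 6.67 s
v² = v₀² + 2aΔx → Δx = (0² − 4.00²)/(2·-0.6) = 13.3 m
Total time = 2.67 + 2.75 + 6.67 = 12.1 s

12.1 s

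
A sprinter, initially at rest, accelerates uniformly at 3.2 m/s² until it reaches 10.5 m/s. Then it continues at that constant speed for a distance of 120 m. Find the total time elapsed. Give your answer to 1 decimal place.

Phase 1 (accelerating): v₀ = 0 m/s, a = 3.2 m/s².
v = v₀ + at → t = (10.5 − 0) / 3.2 = 3.28 s
v² = v₀² + 2aΔx → Δx = (10.5² − 0²)/(2·3.2) = 17.2 m

Phase 2 (constant speed): v₀ = 10.5 m/s, a = 0 m/s².
Constant speed: t = d/v = 120/10.5 = 11.4 s
Total time = 3.28 + 11.4 = 14.7 s

14.7 s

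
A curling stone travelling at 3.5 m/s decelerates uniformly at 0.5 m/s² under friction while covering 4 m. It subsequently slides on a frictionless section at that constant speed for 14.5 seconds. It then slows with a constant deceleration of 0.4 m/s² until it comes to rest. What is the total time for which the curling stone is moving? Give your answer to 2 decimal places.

Phase 1 (decelerating): v₀ = 3.50 m/s, a = -0.5 m/s².
v² = v₀² + 2aΔx = 3.50² + 2·-0.5·4 = 8.25 → v = 2.87 m/s
t = (v − v₀)/a = (2.87 − 3.50)/-0.5 = 1.26 s

Phase 2 (constant speed): v₀ = 2.87 m/s, a = 0 m/s².
v = v₀ + at = 2.87 + (0)(14.5) = 2.87 m/s
Δx = v₀t + ½at² = 2.87·14.5 + 0.5·0·14.5² = 41.6 m

Phase 3 (decelerating): v₀ = 2.87 m/s, a = -0.4 m/s².
v = v₀ + at → t = (0 − 2.87) / -0.4 = 7.18 s
v² = v₀² + 2aΔx → Δx = (0² − 2.87²)/(2·-0.4) = 10.3 m
Total time = 1.26 + 14.5 + 7.18 = 22.9 s

22.94 s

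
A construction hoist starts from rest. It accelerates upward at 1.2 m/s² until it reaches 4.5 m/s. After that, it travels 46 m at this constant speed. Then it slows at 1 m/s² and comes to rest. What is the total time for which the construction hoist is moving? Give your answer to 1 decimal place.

18.5 s

Phase 1 (accelerating): v₀ = 0 m/s, a = 1.2 m/s².
v = v₀ + at → t = (4.5 − 0) / 1.2 = 3.75 s
v² = v₀² + 2aΔx → Δx = (4.5² − 0²)/(2·1.2) = 8.44 m

Phase 2 (constant speed): v₀ = 4.50 m/s, a = 0 m/s².
Constant speed: t = d/v = 46/4.50 = 10.2 s

Phase 3 (decelerating): v₀ = 4.50 m/s, a = -1 m/s².
v = v₀ + at → t = (0 − 4.50) / -1 = 4.50 s
v² = v₀² + 2aΔx → Δx = (0² − 4.50²)/(2·-1) = 10.1 m
Total time = 3.75 + 10.2 + 4.50 = 18.5 s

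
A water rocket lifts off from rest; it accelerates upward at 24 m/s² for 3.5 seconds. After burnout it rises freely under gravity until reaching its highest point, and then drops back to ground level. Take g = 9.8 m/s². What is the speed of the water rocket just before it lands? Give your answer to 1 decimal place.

99.7 m/s

Phase 1 (powered ascent): v₀ = 0 m/s, a = 24 m/s².
v = v₀ + at = 0 + (24)(3.5) = 84.0 m/s
Δx = v₀t + ½at² = 0·3.5 + 0.5·24·3.5² = 147 m

Phase 2 (coasting upward): v₀ = 84.0 m/s, a = -9.8 m/s².
v = v₀ + at → t = (0 − 84.0) / -9.8 = 8.57 s
v² = v₀² + 2aΔx → Δx = (0² − 84.0²)/(2·-9.8) = 360 m

Phase 3 (free fall): v₀ = 0 m/s, a = -9.8 m/s².
Falls 507 m from rest: t = √(2·507/9.8) = 10.2 s; v = g·t = 99.7 m/s.
Impact speed = 99.7 m/s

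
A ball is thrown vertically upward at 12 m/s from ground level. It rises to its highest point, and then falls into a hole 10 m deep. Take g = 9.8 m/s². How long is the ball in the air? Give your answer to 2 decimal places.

3.11 s

Phase 1 (rising): v₀ = 12.0 m/s, a = -9.8 m/s².
v = v₀ + at → t = (0 − 12.0) / -9.8 = 1.22 s
v² = v₀² + 2aΔx → Δx = (0² − 12.0²)/(2·-9.8) = 7.35 m

Phase 2 (falling): v₀ = 0 m/s, a = -9.8 m/s².
Falls 17.3 m from rest: t = √(2·17.3/9.8) = 1.88 s; v = g·t = 18.4 m/s.
Total time = 1.22 + 1.88 = 3.11 s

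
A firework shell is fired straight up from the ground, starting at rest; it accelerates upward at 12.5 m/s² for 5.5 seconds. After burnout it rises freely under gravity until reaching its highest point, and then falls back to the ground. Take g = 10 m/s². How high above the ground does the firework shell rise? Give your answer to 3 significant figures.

Phase 1 (powered ascent): v₀ = 0 m/s, a = 12.5 m/s².
v = v₀ + at = 0 + (12.5)(5.5) = 68.8 m/s
Δx = v₀t + ½at² = 0·5.5 + 0.5·12.5·5.5² = 189 m

Phase 2 (coasting upward): v₀ = 68.8 m/s, a = -10 m/s².
v = v₀ + at → t = (0 − 68.8) / -10 = 6.88 s
v² = v₀² + 2aΔx → Δx = (0² − 68.8²)/(2·-10) = 236 m
Maximum height = 189 + 236 = 425 m

425 m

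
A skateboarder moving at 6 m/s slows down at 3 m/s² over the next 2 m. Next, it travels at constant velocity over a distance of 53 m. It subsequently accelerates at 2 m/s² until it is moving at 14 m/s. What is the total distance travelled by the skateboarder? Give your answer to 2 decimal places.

Phase 1 (decelerating): v₀ = 6.00 m/s, a = -3 m/s².
v² = v₀² + 2aΔx = 6.00² + 2·-3·2 = 24.0 → v = 4.90 m/s
t = (v − v₀)/a = (4.90 − 6.00)/-3 = 0.367 s

Phase 2 (constant speed): v₀ = 4.90 m/s, a = 0 m/s².
Constant speed: t = d/v = 53/4.90 = 10.8 s

Phase 3 (accelerating): v₀ = 4.90 m/s, a = 2 m/s².
v = v₀ + at → t = (14 − 4.90) / 2 = 4.55 s
v² = v₀² + 2aΔx → Δx = (14² − 4.90²)/(2·2) = 43.0 m
Total distance = 2.00 + 53.0 + 43.0 = 98.0 m

98.00 m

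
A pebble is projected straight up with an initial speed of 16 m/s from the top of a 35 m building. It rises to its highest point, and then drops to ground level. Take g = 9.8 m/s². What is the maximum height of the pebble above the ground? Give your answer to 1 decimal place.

Phase 1 (rising): v₀ = 16.0 m/s, a = -9.8 m/s².
v = v₀ + at → t = (0 − 16.0) / -9.8 = 1.63 s
v² = v₀² + 2aΔx → Δx = (0² − 16.0²)/(2·-9.8) = 13.1 m
Maximum height = 35 + 13.1 = 48.1 m

48.1 m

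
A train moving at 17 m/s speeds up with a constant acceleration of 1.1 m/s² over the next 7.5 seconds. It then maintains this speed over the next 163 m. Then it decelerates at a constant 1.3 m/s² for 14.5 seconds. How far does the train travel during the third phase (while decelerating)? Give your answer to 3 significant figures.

Phase 1 (accelerating): v₀ = 17.0 m/s, a = 1.1 m/s².
v = v₀ + at = 17.0 + (1.1)(7.5) = 25.2 m/s
Δx = v₀t + ½at² = 17.0·7.5 + 0.5·1.1·7.5² = 158 m

Phase 2 (constant speed): v₀ = 25.2 m/s, a = 0 m/s².
Constant speed: t = d/v = 163/25.2 = 6.46 s

Phase 3 (decelerating): v₀ = 25.2 m/s, a = -1.3 m/s².
v = v₀ + at = 25.2 + (-1.3)(14.5) = 6.40 m/s
Δx = v₀t + ½at² = 25.2·14.5 + 0.5·-1.3·14.5² = 229 m
Distance in phase 3 = 229 m

229 m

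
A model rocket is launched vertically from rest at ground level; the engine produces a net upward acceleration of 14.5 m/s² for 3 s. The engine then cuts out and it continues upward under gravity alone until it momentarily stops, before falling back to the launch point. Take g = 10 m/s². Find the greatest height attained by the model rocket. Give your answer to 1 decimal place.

Phase 1 (powered ascent): v₀ = 0 m/s, a = 14.5 m/s².
v = v₀ + at = 0 + (14.5)(3) = 43.5 m/s
Δx = v₀t + ½at² = 0·3 + 0.5·14.5·3² = 65.2 m

Phase 2 (coasting upward): v₀ = 43.5 m/s, a = -10 m/s².
v = v₀ + at → t = (0 − 43.5) / -10 = 4.35 s
v² = v₀² + 2aΔx → Δx = (0² − 43.5²)/(2·-10) = 94.6 m
Maximum height = 65.2 + 94.6 = 160 m

159.9 m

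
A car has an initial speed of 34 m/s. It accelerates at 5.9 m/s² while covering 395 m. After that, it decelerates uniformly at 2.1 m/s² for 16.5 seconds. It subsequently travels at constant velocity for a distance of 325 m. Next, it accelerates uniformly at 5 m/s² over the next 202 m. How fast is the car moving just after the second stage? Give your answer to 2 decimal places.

41.62 m/s

Phase 1 (accelerating): v₀ = 34.0 m/s, a = 5.9 m/s².
v² = v₀² + 2aΔx = 34.0² + 2·5.9·395 = 5820 → v = 76.3 m/s
t = (v − v₀)/a = (76.3 − 34.0)/5.9 = 7.16 s

Phase 2 (decelerating): v₀ = 76.3 m/s, a = -2.1 m/s².
v = v₀ + at = 76.3 + (-2.1)(16.5) = 41.6 m/s
Δx = v₀t + ½at² = 76.3·16.5 + 0.5·-2.1·16.5² = 973 m
Speed at end of phase 2 = 41.6 m/s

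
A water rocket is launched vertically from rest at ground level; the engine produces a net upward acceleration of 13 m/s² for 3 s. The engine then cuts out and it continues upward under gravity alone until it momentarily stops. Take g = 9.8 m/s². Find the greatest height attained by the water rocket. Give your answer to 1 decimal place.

136.1 m

Phase 1 (powered ascent): v₀ = 0 m/s, a = 13 m/s².
v = v₀ + at = 0 + (13)(3) = 39.0 m/s
Δx = v₀t + ½at² = 0·3 + 0.5·13·3² = 58.5 m

Phase 2 (coasting upward): v₀ = 39.0 m/s, a = -9.8 m/s².
v = v₀ + at → t = (0 − 39.0) / -9.8 = 3.98 s
v² = v₀² + 2aΔx → Δx = (0² − 39.0²)/(2·-9.8) = 77.6 m
Maximum height = 58.5 + 77.6 = 136 m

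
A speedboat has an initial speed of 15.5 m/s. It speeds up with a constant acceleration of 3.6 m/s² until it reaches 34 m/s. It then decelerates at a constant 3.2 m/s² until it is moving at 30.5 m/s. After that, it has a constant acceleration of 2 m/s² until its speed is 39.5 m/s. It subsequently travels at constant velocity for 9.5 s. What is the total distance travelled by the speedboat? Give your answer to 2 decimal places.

Phase 1 (accelerating): v₀ = 15.5 m/s, a = 3.6 m/s².
v = v₀ + at → t = (34 − 15.5) / 3.6 = 5.14 s
v² = v₀² + 2aΔx → Δx = (34² − 15.5²)/(2·3.6) = 127 m

Phase 2 (decelerating): v₀ = 34.0 m/s, a = -3.2 m/s².
v = v₀ + at → t = (30.5 − 34.0) / -3.2 = 1.09 s
v² = v₀² + 2aΔx → Δx = (30.5² − 34.0²)/(2·-3.2) = 35.3 m

Phase 3 (accelerating): v₀ = 30.5 m/s, a = 2 m/s².
v = v₀ + at → t = (39.5 − 30.5) / 2 = 4.50 s
v² = v₀² + 2aΔx → Δx = (39.5² − 30.5²)/(2·2) = 158 m

Phase 4 (constant speed): v₀ = 39.5 m/s, a = 0 m/s².
v = v₀ + at = 39.5 + (0)(9.5) = 39.5 m/s
Δx = v₀t + ½at² = 39.5·9.5 + 0.5·0·9.5² = 375 m
Total distance = 127 + 35.3 + 158 + 375 = 695 m

695.21 m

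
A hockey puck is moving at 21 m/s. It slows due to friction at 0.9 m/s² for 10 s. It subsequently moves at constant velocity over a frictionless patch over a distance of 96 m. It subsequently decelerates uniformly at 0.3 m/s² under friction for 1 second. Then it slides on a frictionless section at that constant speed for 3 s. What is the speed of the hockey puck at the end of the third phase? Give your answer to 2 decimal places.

Phase 1 (decelerating): v₀ = 21.0 m/s, a = -0.9 m/s².
v = v₀ + at = 21.0 + (-0.9)(10) = 12.0 m/s
Δx = v₀t + ½at² = 21.0·10 + 0.5·-0.9·10² = 165 m

Phase 2 (constant speed): v₀ = 12.0 m/s, a = 0 m/s².
Constant speed: t = d/v = 96/12.0 = 8.00 s

Phase 3 (decelerating): v₀ = 12.0 m/s, a = -0.3 m/s².
v = v₀ + at = 12.0 + (-0.3)(1) = 11.7 m/s
Δx = v₀t + ½at² = 12.0·1 + 0.5·-0.3·1² = 11.8 m
Speed at end of phase 3 = 11.7 m/s

11.70 m/s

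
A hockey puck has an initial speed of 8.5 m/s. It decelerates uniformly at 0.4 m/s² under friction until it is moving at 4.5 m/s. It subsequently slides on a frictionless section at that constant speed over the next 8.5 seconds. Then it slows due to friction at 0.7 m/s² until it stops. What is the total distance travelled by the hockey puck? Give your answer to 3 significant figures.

118 m

Phase 1 (decelerating): v₀ = 8.50 m/s, a = -0.4 m/s².
v = v₀ + at → t = (4.5 − 8.50) / -0.4 = 10.0 s
v² = v₀² + 2aΔx → Δx = (4.5² − 8.50²)/(2·-0.4) = 65.0 m

Phase 2 (constant speed): v₀ = 4.50 m/s, a = 0 m/s².
v = v₀ + at = 4.50 + (0)(8.5) = 4.50 m/s
Δx = v₀t + ½at² = 4.50·8.5 + 0.5·0·8.5² = 38.2 m

Phase 3 (decelerating): v₀ = 4.50 m/s, a = -0.7 m/s².
v = v₀ + at → t = (0 − 4.50) / -0.7 = 6.43 s
v² = v₀² + 2aΔx → Δx = (0² − 4.50²)/(2·-0.7) = 14.5 m
Total distance = 65.0 + 38.2 + 14.5 = 118 m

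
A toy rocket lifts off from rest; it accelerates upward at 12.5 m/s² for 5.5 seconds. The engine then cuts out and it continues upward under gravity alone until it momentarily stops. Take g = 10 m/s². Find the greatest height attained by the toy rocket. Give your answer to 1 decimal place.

Phase 1 (powered ascent): v₀ = 0 m/s, a = 12.5 m/s².
v = v₀ + at = 0 + (12.5)(5.5) = 68.8 m/s
Δx = v₀t + ½at² = 0·5.5 + 0.5·12.5·5.5² = 189 m

Phase 2 (coasting upward): v₀ = 68.8 m/s, a = -10 m/s².
v = v₀ + at → t = (0 − 68.8) / -10 = 6.88 s
v² = v₀² + 2aΔx → Δx = (0² − 68.8²)/(2·-10) = 236 m
Maximum height = 189 + 236 = 425 m

425.4 m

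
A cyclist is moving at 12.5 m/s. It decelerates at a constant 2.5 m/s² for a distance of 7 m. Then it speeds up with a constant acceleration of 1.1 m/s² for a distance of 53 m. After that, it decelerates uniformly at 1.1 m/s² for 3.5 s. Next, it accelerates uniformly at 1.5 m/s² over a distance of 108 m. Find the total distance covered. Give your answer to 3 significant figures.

Phase 1 (decelerating): v₀ = 12.5 m/s, a = -2.5 m/s².
v² = v₀² + 2aΔx = 12.5² + 2·-2.5·7 = 121 → v = 11.0 m/s
t = (v − v₀)/a = (11.0 − 12.5)/-2.5 = 0.595 s

Phase 2 (accelerating): v₀ = 11.0 m/s, a = 1.1 m/s².
v² = v₀² + 2aΔx = 11.0² + 2·1.1·53 = 238 → v = 15.4 m/s
t = (v − v₀)/a = (15.4 − 11.0)/1.1 = 4.01 s

Phase 3 (decelerating): v₀ = 15.4 m/s, a = -1.1 m/s².
v = v₀ + at = 15.4 + (-1.1)(3.5) = 11.6 m/s
Δx = v₀t + ½at² = 15.4·3.5 + 0.5·-1.1·3.5² = 47.2 m

Phase 4 (accelerating): v₀ = 11.6 m/s, a = 1.5 m/s².
v² = v₀² + 2aΔx = 11.6² + 2·1.5·108 = 458 → v = 21.4 m/s
t = (v − v₀)/a = (21.4 − 11.6)/1.5 = 6.55 s
Total distance = 7.00 + 53.0 + 47.2 + 108 = 215 m

215 m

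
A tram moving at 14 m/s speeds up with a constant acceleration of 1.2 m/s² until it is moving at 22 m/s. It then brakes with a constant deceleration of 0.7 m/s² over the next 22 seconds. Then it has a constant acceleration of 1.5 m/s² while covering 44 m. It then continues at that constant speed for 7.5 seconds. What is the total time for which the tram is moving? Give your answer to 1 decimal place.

40.6 s

Phase 1 (accelerating): v₀ = 14.0 m/s, a = 1.2 m/s².
v = v₀ + at → t = (22 − 14.0) / 1.2 = 6.67 s
v² = v₀² + 2aΔx → Δx = (22² − 14.0²)/(2·1.2) = 120 m

Phase 2 (decelerating): v₀ = 22.0 m/s, a = -0.7 m/s².
v = v₀ + at = 22.0 + (-0.7)(22) = 6.60 m/s
Δx = v₀t + ½at² = 22.0·22 + 0.5·-0.7·22² = 315 m

Phase 3 (accelerating): v₀ = 6.60 m/s, a = 1.5 m/s².
v² = v₀² + 2aΔx = 6.60² + 2·1.5·44 = 176 → v = 13.2 m/s
t = (v − v₀)/a = (13.2 − 6.60)/1.5 = 4.43 s

Phase 4 (constant speed): v₀ = 13.2 m/s, a = 0 m/s².
v = v₀ + at = 13.2 + (0)(7.5) = 13.2 m/s
Δx = v₀t + ½at² = 13.2·7.5 + 0.5·0·7.5² = 99.4 m
Total time = 6.67 + 22.0 + 4.43 + 7.50 = 40.6 s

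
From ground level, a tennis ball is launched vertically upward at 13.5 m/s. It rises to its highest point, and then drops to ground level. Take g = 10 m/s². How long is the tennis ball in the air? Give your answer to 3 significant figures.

Phase 1 (rising): v₀ = 13.5 m/s, a = -10 m/s².
v = v₀ + at → t = (0 − 13.5) / -10 = 1.35 s
v² = v₀² + 2aΔx → Δx = (0² − 13.5²)/(2·-10) = 9.11 m

Phase 2 (falling): v₀ = 0 m/s, a = -10 m/s².
Falls 9.11 m from rest: t = √(2·9.11/10) = 1.35 s; v = g·t = 13.5 m/s.
Total time = 1.35 + 1.35 = 2.70 s

2.70 s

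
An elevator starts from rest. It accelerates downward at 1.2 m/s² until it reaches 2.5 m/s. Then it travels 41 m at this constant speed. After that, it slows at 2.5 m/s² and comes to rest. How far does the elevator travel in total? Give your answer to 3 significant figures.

Phase 1 (accelerating): v₀ = 0 m/s, a = 1.2 m/s².
v = v₀ + at → t = (2.5 − 0) / 1.2 = 2.08 s
v² = v₀² + 2aΔx → Δx = (2.5² − 0²)/(2·1.2) = 2.60 m

Phase 2 (constant speed): v₀ = 2.50 m/s, a = 0 m/s².
Constant speed: t = d/v = 41/2.50 = 16.4 s

Phase 3 (decelerating): v₀ = 2.50 m/s, a = -2.5 m/s².
v = v₀ + at → t = (0 − 2.50) / -2.5 = 1.00 s
v² = v₀² + 2aΔx → Δx = (0² − 2.50²)/(2·-2.5) = 1.25 m
Total distance = 2.60 + 41.0 + 1.25 = 44.9 m

44.9 m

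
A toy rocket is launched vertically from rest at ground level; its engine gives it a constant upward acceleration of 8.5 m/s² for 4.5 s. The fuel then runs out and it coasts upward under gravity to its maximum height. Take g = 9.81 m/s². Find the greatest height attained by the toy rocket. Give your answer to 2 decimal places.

160.63 m

Phase 1 (powered ascent): v₀ = 0 m/s, a = 8.5 m/s².
v = v₀ + at = 0 + (8.5)(4.5) = 38.2 m/s
Δx = v₀t + ½at² = 0·4.5 + 0.5·8.5·4.5² = 86.1 m

Phase 2 (coasting upward): v₀ = 38.2 m/s, a = -9.81 m/s².
v = v₀ + at → t = (0 − 38.2) / -9.81 = 3.90 s
v² = v₀² + 2aΔx → Δx = (0² − 38.2²)/(2·-9.81) = 74.6 m
Maximum height = 86.1 + 74.6 = 161 m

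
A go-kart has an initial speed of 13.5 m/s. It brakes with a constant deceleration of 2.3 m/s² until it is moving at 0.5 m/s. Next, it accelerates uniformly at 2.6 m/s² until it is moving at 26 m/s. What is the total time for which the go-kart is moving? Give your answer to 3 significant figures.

Phase 1 (decelerating): v₀ = 13.5 m/s, a = -2.3 m/s².
v = v₀ + at → t = (0.5 − 13.5) / -2.3 = 5.65 s
v² = v₀² + 2aΔx → Δx = (0.5² − 13.5²)/(2·-2.3) = 39.6 m

Phase 2 (accelerating): v₀ = 0.500 m/s, a = 2.6 m/s².
v = v₀ + at → t = (26 − 0.500) / 2.6 = 9.81 s
v² = v₀² + 2aΔx → Δx = (26² − 0.500²)/(2·2.6) = 130 m
Total time = 5.65 + 9.81 = 15.5 s

15.5 s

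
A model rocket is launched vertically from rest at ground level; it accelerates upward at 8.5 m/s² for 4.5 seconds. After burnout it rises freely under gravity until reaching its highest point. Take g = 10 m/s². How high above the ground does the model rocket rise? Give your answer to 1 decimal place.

Phase 1 (powered ascent): v₀ = 0 m/s, a = 8.5 m/s².
v = v₀ + at = 0 + (8.5)(4.5) = 38.2 m/s
Δx = v₀t + ½at² = 0·4.5 + 0.5·8.5·4.5² = 86.1 m

Phase 2 (coasting upward): v₀ = 38.2 m/s, a = -10 m/s².
v = v₀ + at → t = (0 − 38.2) / -10 = 3.83 s
v² = v₀² + 2aΔx → Δx = (0² − 38.2²)/(2·-10) = 73.2 m
Maximum height = 86.1 + 73.2 = 159 m

159.2 m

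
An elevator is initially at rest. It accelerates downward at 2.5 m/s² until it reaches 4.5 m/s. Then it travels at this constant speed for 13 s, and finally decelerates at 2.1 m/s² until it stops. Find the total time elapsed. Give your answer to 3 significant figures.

Phase 1 (accelerating): v₀ = 0 m/s, a = 2.5 m/s².
v = v₀ + at → t = (4.5 − 0) / 2.5 = 1.80 s
v² = v₀² + 2aΔx → Δx = (4.5² − 0²)/(2·2.5) = 4.05 m

Phase 2 (constant speed): v₀ = 4.50 m/s, a = 0 m/s².
v = v₀ + at = 4.50 + (0)(13) = 4.50 m/s
Δx = v₀t + ½at² = 4.50·13 + 0.5·0·13² = 58.5 m

Phase 3 (decelerating): v₀ = 4.50 m/s, a = -2.1 m/s².
v = v₀ + at → t = (0 − 4.50) / -2.1 = 2.14 s
v² = v₀² + 2aΔx → Δx = (0² − 4.50²)/(2·-2.1) = 4.82 m
Total time = 1.80 + 13.0 + 2.14 = 16.9 s

16.9 s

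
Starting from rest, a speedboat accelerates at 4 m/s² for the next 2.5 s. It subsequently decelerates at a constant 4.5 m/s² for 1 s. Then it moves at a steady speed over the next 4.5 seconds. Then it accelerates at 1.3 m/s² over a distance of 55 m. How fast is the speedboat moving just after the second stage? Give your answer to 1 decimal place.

5.5 m/s

Phase 1 (accelerating): v₀ = 0 m/s, a = 4 m/s².
v = v₀ + at = 0 + (4)(2.5) = 10.0 m/s
Δx = v₀t + ½at² = 0·2.5 + 0.5·4·2.5² = 12.5 m

Phase 2 (decelerating): v₀ = 10.0 m/s, a = -4.5 m/s².
v = v₀ + at = 10.0 + (-4.5)(1) = 5.50 m/s
Δx = v₀t + ½at² = 10.0·1 + 0.5·-4.5·1² = 7.75 m
Speed at end of phase 2 = 5.50 m/s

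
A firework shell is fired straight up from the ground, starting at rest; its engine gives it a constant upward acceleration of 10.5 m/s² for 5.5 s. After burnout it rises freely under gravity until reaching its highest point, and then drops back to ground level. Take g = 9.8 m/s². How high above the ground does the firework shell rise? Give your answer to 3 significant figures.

329 m

Phase 1 (powered ascent): v₀ = 0 m/s, a = 10.5 m/s².
v = v₀ + at = 0 + (10.5)(5.5) = 57.8 m/s
Δx = v₀t + ½at² = 0·5.5 + 0.5·10.5·5.5² = 159 m

Phase 2 (coasting upward): v₀ = 57.8 m/s, a = -9.8 m/s².
v = v₀ + at → t = (0 − 57.8) / -9.8 = 5.89 s
v² = v₀² + 2aΔx → Δx = (0² − 57.8²)/(2·-9.8) = 170 m
Maximum height = 159 + 170 = 329 m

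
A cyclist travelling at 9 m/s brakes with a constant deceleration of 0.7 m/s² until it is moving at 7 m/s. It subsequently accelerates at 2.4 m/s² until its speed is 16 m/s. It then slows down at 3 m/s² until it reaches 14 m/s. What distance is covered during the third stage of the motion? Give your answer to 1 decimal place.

Phase 1 (decelerating): v₀ = 9.00 m/s, a = -0.7 m/s².
v = v₀ + at → t = (7 − 9.00) / -0.7 = 2.86 s
v² = v₀² + 2aΔx → Δx = (7² − 9.00²)/(2·-0.7) = 22.9 m

Phase 2 (accelerating): v₀ = 7.00 m/s, a = 2.4 m/s².
v = v₀ + at → t = (16 − 7.00) / 2.4 = 3.75 s
v² = v₀² + 2aΔx → Δx = (16² − 7.00²)/(2·2.4) = 43.1 m

Phase 3 (decelerating): v₀ = 16.0 m/s, a = -3 m/s².
v = v₀ + at → t = (14 − 16.0) / -3 = 0.667 s
v² = v₀² + 2aΔx → Δx = (14² − 16.0²)/(2·-3) = 10.0 m
Distance in phase 3 = 10.0 m

10.0 m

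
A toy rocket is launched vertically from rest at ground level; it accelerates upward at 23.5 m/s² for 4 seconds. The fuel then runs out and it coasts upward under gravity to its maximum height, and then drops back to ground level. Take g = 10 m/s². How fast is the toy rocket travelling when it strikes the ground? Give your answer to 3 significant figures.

112 m/s

Phase 1 (powered ascent): v₀ = 0 m/s, a = 23.5 m/s².
v = v₀ + at = 0 + (23.5)(4) = 94.0 m/s
Δx = v₀t + ½at² = 0·4 + 0.5·23.5·4² = 188 m

Phase 2 (coasting upward): v₀ = 94.0 m/s, a = -10 m/s².
v = v₀ + at → t = (0 − 94.0) / -10 = 9.40 s
v² = v₀² + 2aΔx → Δx = (0² − 94.0²)/(2·-10) = 442 m

Phase 3 (free fall): v₀ = 0 m/s, a = -10 m/s².
Falls 630 m from rest: t = √(2·630/10) = 11.2 s; v = g·t = 112 m/s.
Impact speed = 112 m/s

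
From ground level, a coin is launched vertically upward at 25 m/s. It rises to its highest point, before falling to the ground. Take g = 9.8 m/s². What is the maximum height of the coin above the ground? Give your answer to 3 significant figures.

31.9 m

Phase 1 (rising): v₀ = 25.0 m/s, a = -9.8 m/s².
v = v₀ + at → t = (0 − 25.0) / -9.8 = 2.55 s
v² = v₀² + 2aΔx → Δx = (0² − 25.0²)/(2·-9.8) = 31.9 m
Maximum height = 31.9 m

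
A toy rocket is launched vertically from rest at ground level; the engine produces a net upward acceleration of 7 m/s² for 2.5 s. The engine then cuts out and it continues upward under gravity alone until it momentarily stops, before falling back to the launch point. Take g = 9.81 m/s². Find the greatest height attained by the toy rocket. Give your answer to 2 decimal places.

37.48 m

Phase 1 (powered ascent): v₀ = 0 m/s, a = 7 m/s².
v = v₀ + at = 0 + (7)(2.5) = 17.5 m/s
Δx = v₀t + ½at² = 0·2.5 + 0.5·7·2.5² = 21.9 m

Phase 2 (coasting upward): v₀ = 17.5 m/s, a = -9.81 m/s².
v = v₀ + at → t = (0 − 17.5) / -9.81 = 1.78 s
v² = v₀² + 2aΔx → Δx = (0² − 17.5²)/(2·-9.81) = 15.6 m
Maximum height = 21.9 + 15.6 = 37.5 m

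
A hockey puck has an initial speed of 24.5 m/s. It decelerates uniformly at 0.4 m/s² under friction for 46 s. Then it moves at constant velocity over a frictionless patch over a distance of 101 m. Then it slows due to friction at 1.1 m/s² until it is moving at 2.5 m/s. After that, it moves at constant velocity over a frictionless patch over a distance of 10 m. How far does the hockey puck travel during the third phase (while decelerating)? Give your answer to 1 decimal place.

14.1 m

Phase 1 (decelerating): v₀ = 24.5 m/s, a = -0.4 m/s².
v = v₀ + at = 24.5 + (-0.4)(46) = 6.10 m/s
Δx = v₀t + ½at² = 24.5·46 + 0.5·-0.4·46² = 704 m

Phase 2 (constant speed): v₀ = 6.10 m/s, a = 0 m/s².
Constant speed: t = d/v = 101/6.10 = 16.6 s

Phase 3 (decelerating): v₀ = 6.10 m/s, a = -1.1 m/s².
v = v₀ + at → t = (2.5 − 6.10) / -1.1 = 3.27 s
v² = v₀² + 2aΔx → Δx = (2.5² − 6.10²)/(2·-1.1) = 14.1 m
Distance in phase 3 = 14.1 m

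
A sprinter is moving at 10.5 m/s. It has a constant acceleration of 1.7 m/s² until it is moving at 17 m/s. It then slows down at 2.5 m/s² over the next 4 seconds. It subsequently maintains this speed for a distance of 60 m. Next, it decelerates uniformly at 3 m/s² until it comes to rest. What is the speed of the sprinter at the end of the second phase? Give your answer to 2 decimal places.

Phase 1 (accelerating): v₀ = 10.5 m/s, a = 1.7 m/s².
v = v₀ + at → t = (17 − 10.5) / 1.7 = 3.82 s
v² = v₀² + 2aΔx → Δx = (17² − 10.5²)/(2·1.7) = 52.6 m

Phase 2 (decelerating): v₀ = 17.0 m/s, a = -2.5 m/s².
v = v₀ + at = 17.0 + (-2.5)(4) = 7.00 m/s
Δx = v₀t + ½at² = 17.0·4 + 0.5·-2.5·4² = 48.0 m
Speed at end of phase 2 = 7.00 m/s

7.00 m/s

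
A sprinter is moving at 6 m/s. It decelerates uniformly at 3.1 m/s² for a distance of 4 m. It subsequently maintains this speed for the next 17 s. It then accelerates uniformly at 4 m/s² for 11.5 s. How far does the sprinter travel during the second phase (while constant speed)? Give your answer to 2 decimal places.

56.89 m

Phase 1 (decelerating): v₀ = 6.00 m/s, a = -3.1 m/s².
v² = v₀² + 2aΔx = 6.00² + 2·-3.1·4 = 11.2 → v = 3.35 m/s
t = (v − v₀)/a = (3.35 − 6.00)/-3.1 = 0.856 s

Phase 2 (constant speed): v₀ = 3.35 m/s, a = 0 m/s².
v = v₀ + at = 3.35 + (0)(17) = 3.35 m/s
Δx = v₀t + ½at² = 3.35·17 + 0.5·0·17² = 56.9 m
Distance in phase 2 = 56.9 m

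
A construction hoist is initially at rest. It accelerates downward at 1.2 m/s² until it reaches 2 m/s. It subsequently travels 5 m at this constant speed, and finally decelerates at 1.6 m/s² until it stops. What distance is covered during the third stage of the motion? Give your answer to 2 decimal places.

1.25 m

Phase 1 (accelerating): v₀ = 0 m/s, a = 1.2 m/s².
v = v₀ + at → t = (2 − 0) / 1.2 = 1.67 s
v² = v₀² + 2aΔx → Δx = (2² − 0²)/(2·1.2) = 1.67 m

Phase 2 (constant speed): v₀ = 2.00 m/s, a = 0 m/s².
Constant speed: t = d/v = 5/2.00 = 2.50 s

Phase 3 (decelerating): v₀ = 2.00 m/s, a = -1.6 m/s².
v = v₀ + at → t = (0 − 2.00) / -1.6 = 1.25 s
v² = v₀² + 2aΔx → Δx = (0² − 2.00²)/(2·-1.6) = 1.25 m
Distance in phase 3 = 1.25 m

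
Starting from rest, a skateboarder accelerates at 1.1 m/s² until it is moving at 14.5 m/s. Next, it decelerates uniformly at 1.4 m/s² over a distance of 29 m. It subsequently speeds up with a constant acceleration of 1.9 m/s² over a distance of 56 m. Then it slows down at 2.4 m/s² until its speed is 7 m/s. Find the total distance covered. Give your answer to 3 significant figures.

242 m

Phase 1 (accelerating): v₀ = 0 m/s, a = 1.1 m/s².
v = v₀ + at → t = (14.5 − 0) / 1.1 = 13.2 s
v² = v₀² + 2aΔx → Δx = (14.5² − 0²)/(2·1.1) = 95.6 m

Phase 2 (decelerating): v₀ = 14.5 m/s, a = -1.4 m/s².
v² = v₀² + 2aΔx = 14.5² + 2·-1.4·29 = 129 → v = 11.4 m/s
t = (v − v₀)/a = (11.4 − 14.5)/-1.4 = 2.24 s

Phase 3 (accelerating): v₀ = 11.4 m/s, a = 1.9 m/s².
v² = v₀² + 2aΔx = 11.4² + 2·1.9·56 = 342 → v = 18.5 m/s
t = (v − v₀)/a = (18.5 − 11.4)/1.9 = 3.75 s

Phase 4 (decelerating): v₀ = 18.5 m/s, a = -2.4 m/s².
v = v₀ + at → t = (7 − 18.5) / -2.4 = 4.79 s
v² = v₀² + 2aΔx → Δx = (7² − 18.5²)/(2·-2.4) = 61.0 m
Total distance = 95.6 + 29.0 + 56.0 + 61.0 = 242 m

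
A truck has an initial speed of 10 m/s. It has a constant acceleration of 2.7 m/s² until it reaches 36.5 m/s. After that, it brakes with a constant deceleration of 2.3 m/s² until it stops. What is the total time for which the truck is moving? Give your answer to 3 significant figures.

25.7 s

Phase 1 (accelerating): v₀ = 10.0 m/s, a = 2.7 m/s².
v = v₀ + at → t = (36.5 − 10.0) / 2.7 = 9.81 s
v² = v₀² + 2aΔx → Δx = (36.5² − 10.0²)/(2·2.7) = 228 m

Phase 2 (decelerating): v₀ = 36.5 m/s, a = -2.3 m/s².
v = v₀ + at → t = (0 − 36.5) / -2.3 = 15.9 s
v² = v₀² + 2aΔx → Δx = (0² − 36.5²)/(2·-2.3) = 290 m
Total time = 9.81 + 15.9 = 25.7 s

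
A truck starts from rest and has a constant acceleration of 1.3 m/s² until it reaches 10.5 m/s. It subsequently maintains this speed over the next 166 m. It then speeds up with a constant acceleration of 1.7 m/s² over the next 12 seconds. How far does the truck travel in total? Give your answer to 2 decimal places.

Phase 1 (accelerating): v₀ = 0 m/s, a = 1.3 m/s².
v = v₀ + at → t = (10.5 − 0) / 1.3 = 8.08 s
v² = v₀² + 2aΔx → Δx = (10.5² − 0²)/(2·1.3) = 42.4 m

Phase 2 (constant speed): v₀ = 10.5 m/s, a = 0 m/s².
Constant speed: t = d/v = 166/10.5 = 15.8 s

Phase 3 (accelerating): v₀ = 10.5 m/s, a = 1.7 m/s².
v = v₀ + at = 10.5 + (1.7)(12) = 30.9 m/s
Δx = v₀t + ½at² = 10.5·12 + 0.5·1.7·12² = 248 m
Total distance = 42.4 + 166 + 248 = 457 m

456.80 m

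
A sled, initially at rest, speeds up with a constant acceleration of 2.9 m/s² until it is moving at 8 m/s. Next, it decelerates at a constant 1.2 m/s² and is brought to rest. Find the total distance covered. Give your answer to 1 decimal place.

Phase 1 (accelerating): v₀ = 0 m/s, a = 2.9 m/s².
v = v₀ + at → t = (8 − 0) / 2.9 = 2.76 s
v² = v₀² + 2aΔx → Δx = (8² − 0²)/(2·2.9) = 11.0 m

Phase 2 (decelerating): v₀ = 8.00 m/s, a = -1.2 m/s².
v = v₀ + at → t = (0 − 8.00) / -1.2 = 6.67 s
v² = v₀² + 2aΔx → Δx = (0² − 8.00²)/(2·-1.2) = 26.7 m
Total distance = 11.0 + 26.7 = 37.7 m

37.7 m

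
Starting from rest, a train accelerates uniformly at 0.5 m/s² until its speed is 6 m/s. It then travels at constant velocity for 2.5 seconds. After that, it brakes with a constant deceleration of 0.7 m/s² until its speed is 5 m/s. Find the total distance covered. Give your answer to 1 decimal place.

Phase 1 (accelerating): v₀ = 0 m/s, a = 0.5 m/s².
v = v₀ + at → t = (6 − 0) / 0.5 = 12.0 s
v² = v₀² + 2aΔx → Δx = (6² − 0²)/(2·0.5) = 36.0 m

Phase 2 (constant speed): v₀ = 6.00 m/s, a = 0 m/s².
v = v₀ + at = 6.00 + (0)(2.5) = 6.00 m/s
Δx = v₀t + ½at² = 6.00·2.5 + 0.5·0·2.5² = 15.0 m

Phase 3 (decelerating): v₀ = 6.00 m/s, a = -0.7 m/s².
v = v₀ + at → t = (5 − 6.00) / -0.7 = 1.43 s
v² = v₀² + 2aΔx → Δx = (5² − 6.00²)/(2·-0.7) = 7.86 m
Total distance = 36.0 + 15.0 + 7.86 = 58.9 m

58.9 m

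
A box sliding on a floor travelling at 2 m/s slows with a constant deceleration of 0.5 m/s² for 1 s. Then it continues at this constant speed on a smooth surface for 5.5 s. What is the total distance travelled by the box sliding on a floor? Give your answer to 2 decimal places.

10.00 m

Phase 1 (decelerating): v₀ = 2.00 m/s, a = -0.5 m/s².
v = v₀ + at = 2.00 + (-0.5)(1) = 1.50 m/s
Δx = v₀t + ½at² = 2.00·1 + 0.5·-0.5·1² = 1.75 m

Phase 2 (constant speed): v₀ = 1.50 m/s, a = 0 m/s².
v = v₀ + at = 1.50 + (0)(5.5) = 1.50 m/s
Δx = v₀t + ½at² = 1.50·5.5 + 0.5·0·5.5² = 8.25 m
Total distance = 1.75 + 8.25 = 10.0 m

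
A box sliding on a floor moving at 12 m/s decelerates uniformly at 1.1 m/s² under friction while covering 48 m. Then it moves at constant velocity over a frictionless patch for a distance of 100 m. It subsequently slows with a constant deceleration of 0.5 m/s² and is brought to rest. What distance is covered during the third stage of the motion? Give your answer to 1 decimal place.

Phase 1 (decelerating): v₀ = 12.0 m/s, a = -1.1 m/s².
v² = v₀² + 2aΔx = 12.0² + 2·-1.1·48 = 38.4 → v = 6.20 m/s
t = (v − v₀)/a = (6.20 − 12.0)/-1.1 = 5.28 s

Phase 2 (constant speed): v₀ = 6.20 m/s, a = 0 m/s².
Constant speed: t = d/v = 100/6.20 = 16.1 s

Phase 3 (decelerating): v₀ = 6.20 m/s, a = -0.5 m/s².
v = v₀ + at → t = (0 − 6.20) / -0.5 = 12.4 s
v² = v₀² + 2aΔx → Δx = (0² − 6.20²)/(2·-0.5) = 38.4 m
Distance in phase 3 = 38.4 m

38.4 m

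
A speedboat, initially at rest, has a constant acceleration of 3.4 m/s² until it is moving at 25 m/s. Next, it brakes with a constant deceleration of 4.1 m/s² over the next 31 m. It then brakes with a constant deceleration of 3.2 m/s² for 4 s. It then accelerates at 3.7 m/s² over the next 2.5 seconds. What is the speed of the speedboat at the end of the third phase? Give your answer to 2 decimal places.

6.46 m/s

Phase 1 (accelerating): v₀ = 0 m/s, a = 3.4 m/s².
v = v₀ + at → t = (25 − 0) / 3.4 = 7.35 s
v² = v₀² + 2aΔx → Δx = (25² − 0²)/(2·3.4) = 91.9 m

Phase 2 (decelerating): v₀ = 25.0 m/s, a = -4.1 m/s².
v² = v₀² + 2aΔx = 25.0² + 2·-4.1·31 = 371 → v = 19.3 m/s
t = (v − v₀)/a = (19.3 − 25.0)/-4.1 = 1.40 s

Phase 3 (decelerating): v₀ = 19.3 m/s, a = -3.2 m/s².
v = v₀ + at = 19.3 + (-3.2)(4) = 6.46 m/s
Δx = v₀t + ½at² = 19.3·4 + 0.5·-3.2·4² = 51.4 m
Speed at end of phase 3 = 6.46 m/s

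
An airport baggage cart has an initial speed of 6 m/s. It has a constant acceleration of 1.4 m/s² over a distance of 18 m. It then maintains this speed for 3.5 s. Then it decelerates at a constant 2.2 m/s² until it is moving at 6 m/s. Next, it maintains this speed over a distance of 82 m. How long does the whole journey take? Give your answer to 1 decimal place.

Phase 1 (accelerating): v₀ = 6.00 m/s, a = 1.4 m/s².
v² = v₀² + 2aΔx = 6.00² + 2·1.4·18 = 86.4 → v = 9.30 m/s
t = (v − v₀)/a = (9.30 − 6.00)/1.4 = 2.35 s

Phase 2 (constant speed): v₀ = 9.30 m/s, a = 0 m/s².
v = v₀ + at = 9.30 + (0)(3.5) = 9.30 m/s
Δx = v₀t + ½at² = 9.30·3.5 + 0.5·0·3.5² = 32.5 m

Phase 3 (decelerating): v₀ = 9.30 m/s, a = -2.2 m/s².
v = v₀ + at → t = (6 − 9.30) / -2.2 = 1.50 s
v² = v₀² + 2aΔx → Δx = (6² − 9.30²)/(2·-2.2) = 11.5 m

Phase 4 (constant speed): v₀ = 6.00 m/s, a = 0 m/s².
Constant speed: t = d/v = 82/6.00 = 13.7 s
Total time = 2.35 + 3.50 + 1.50 + 13.7 = 21.0 s

21.0 s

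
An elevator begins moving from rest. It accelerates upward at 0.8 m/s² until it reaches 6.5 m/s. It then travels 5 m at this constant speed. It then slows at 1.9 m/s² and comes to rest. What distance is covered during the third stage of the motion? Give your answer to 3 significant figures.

11.1 m

Phase 1 (accelerating): v₀ = 0 m/s, a = 0.8 m/s².
v = v₀ + at → t = (6.5 − 0) / 0.8 = 8.12 s
v² = v₀² + 2aΔx → Δx = (6.5² − 0²)/(2·0.8) = 26.4 m

Phase 2 (constant speed): v₀ = 6.50 m/s, a = 0 m/s².
Constant speed: t = d/v = 5/6.50 = 0.769 s

Phase 3 (decelerating): v₀ = 6.50 m/s, a = -1.9 m/s².
v = v₀ + at → t = (0 − 6.50) / -1.9 = 3.42 s
v² = v₀² + 2aΔx → Δx = (0² − 6.50²)/(2·-1.9) = 11.1 m
Distance in phase 3 = 11.1 m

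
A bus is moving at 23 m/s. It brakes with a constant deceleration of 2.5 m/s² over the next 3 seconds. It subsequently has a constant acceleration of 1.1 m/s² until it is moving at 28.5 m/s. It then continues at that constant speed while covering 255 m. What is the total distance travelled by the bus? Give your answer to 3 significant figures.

573 m

Phase 1 (decelerating): v₀ = 23.0 m/s, a = -2.5 m/s².
v = v₀ + at = 23.0 + (-2.5)(3) = 15.5 m/s
Δx = v₀t + ½at² = 23.0·3 + 0.5·-2.5·3² = 57.8 m

Phase 2 (accelerating): v₀ = 15.5 m/s, a = 1.1 m/s².
v = v₀ + at → t = (28.5 − 15.5) / 1.1 = 11.8 s
v² = v₀² + 2aΔx → Δx = (28.5² − 15.5²)/(2·1.1) = 260 m

Phase 3 (constant speed): v₀ = 28.5 m/s, a = 0 m/s².
Constant speed: t = d/v = 255/28.5 = 8.95 s
Total distance = 57.8 + 260 + 255 = 573 m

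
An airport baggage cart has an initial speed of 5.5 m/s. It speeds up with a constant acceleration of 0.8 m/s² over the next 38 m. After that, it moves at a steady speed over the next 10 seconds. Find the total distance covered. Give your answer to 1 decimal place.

Phase 1 (accelerating): v₀ = 5.50 m/s, a = 0.8 m/s².
v² = v₀² + 2aΔx = 5.50² + 2·0.8·38 = 91.1 → v = 9.54 m/s
t = (v − v₀)/a = (9.54 − 5.50)/0.8 = 5.05 s

Phase 2 (constant speed): v₀ = 9.54 m/s, a = 0 m/s².
v = v₀ + at = 9.54 + (0)(10) = 9.54 m/s
Δx = v₀t + ½at² = 9.54·10 + 0.5·0·10² = 95.4 m
Total distance = 38.0 + 95.4 = 133 m

133.4 m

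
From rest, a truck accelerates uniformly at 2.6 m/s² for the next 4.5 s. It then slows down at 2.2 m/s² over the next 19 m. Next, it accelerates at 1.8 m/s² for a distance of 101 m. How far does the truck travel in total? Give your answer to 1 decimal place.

146.3 m

Phase 1 (accelerating): v₀ = 0 m/s, a = 2.6 m/s².
v = v₀ + at = 0 + (2.6)(4.5) = 11.7 m/s
Δx = v₀t + ½at² = 0·4.5 + 0.5·2.6·4.5² = 26.3 m

Phase 2 (decelerating): v₀ = 11.7 m/s, a = -2.2 m/s².
v² = v₀² + 2aΔx = 11.7² + 2·-2.2·19 = 53.3 → v = 7.30 m/s
t = (v − v₀)/a = (7.30 − 11.7)/-2.2 = 2.00 s

Phase 3 (accelerating): v₀ = 7.30 m/s, a = 1.8 m/s².
v² = v₀² + 2aΔx = 7.30² + 2·1.8·101 = 417 → v = 20.4 m/s
t = (v − v₀)/a = (20.4 − 7.30)/1.8 = 7.29 s
Total distance = 26.3 + 19.0 + 101 = 146 m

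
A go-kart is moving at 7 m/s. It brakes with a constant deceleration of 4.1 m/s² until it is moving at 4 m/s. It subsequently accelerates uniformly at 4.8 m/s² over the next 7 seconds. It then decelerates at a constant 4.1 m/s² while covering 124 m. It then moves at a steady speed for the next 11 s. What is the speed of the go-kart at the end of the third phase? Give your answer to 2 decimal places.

19.92 m/s

Phase 1 (decelerating): v₀ = 7.00 m/s, a = -4.1 m/s².
v = v₀ + at → t = (4 − 7.00) / -4.1 = 0.732 s
v² = v₀² + 2aΔx → Δx = (4² − 7.00²)/(2·-4.1) = 4.02 m

Phase 2 (accelerating): v₀ = 4.00 m/s, a = 4.8 m/s².
v = v₀ + at = 4.00 + (4.8)(7) = 37.6 m/s
Δx = v₀t + ½at² = 4.00·7 + 0.5·4.8·7² = 146 m

Phase 3 (decelerating): v₀ = 37.6 m/s, a = -4.1 m/s².
v² = v₀² + 2aΔx = 37.6² + 2·-4.1·124 = 397 → v = 19.9 m/s
t = (v − v₀)/a = (19.9 − 37.6)/-4.1 = 4.31 s
Speed at end of phase 3 = 19.9 m/s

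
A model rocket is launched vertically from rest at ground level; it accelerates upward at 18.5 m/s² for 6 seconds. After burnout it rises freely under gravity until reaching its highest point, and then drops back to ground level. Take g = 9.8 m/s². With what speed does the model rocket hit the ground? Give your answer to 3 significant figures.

137 m/s

Phase 1 (powered ascent): v₀ = 0 m/s, a = 18.5 m/s².
v = v₀ + at = 0 + (18.5)(6) = 111 m/s
Δx = v₀t + ½at² = 0·6 + 0.5·18.5·6² = 333 m

Phase 2 (coasting upward): v₀ = 111 m/s, a = -9.8 m/s².
v = v₀ + at → t = (0 − 111) / -9.8 = 11.3 s
v² = v₀² + 2aΔx → Δx = (0² − 111²)/(2·-9.8) = 629 m

Phase 3 (free fall): v₀ = 0 m/s, a = -9.8 m/s².
Falls 962 m from rest: t = √(2·962/9.8) = 14.0 s; v = g·t = 137 m/s.
Impact speed = 137 m/s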